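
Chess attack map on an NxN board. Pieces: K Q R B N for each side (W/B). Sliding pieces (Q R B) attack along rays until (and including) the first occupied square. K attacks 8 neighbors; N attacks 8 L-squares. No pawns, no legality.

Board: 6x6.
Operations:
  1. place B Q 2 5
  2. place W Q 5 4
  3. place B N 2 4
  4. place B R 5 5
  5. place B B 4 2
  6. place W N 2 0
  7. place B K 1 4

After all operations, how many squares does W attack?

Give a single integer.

Op 1: place BQ@(2,5)
Op 2: place WQ@(5,4)
Op 3: place BN@(2,4)
Op 4: place BR@(5,5)
Op 5: place BB@(4,2)
Op 6: place WN@(2,0)
Op 7: place BK@(1,4)
Per-piece attacks for W:
  WN@(2,0): attacks (3,2) (4,1) (1,2) (0,1)
  WQ@(5,4): attacks (5,5) (5,3) (5,2) (5,1) (5,0) (4,4) (3,4) (2,4) (4,5) (4,3) (3,2) (2,1) (1,0) [ray(0,1) blocked at (5,5); ray(-1,0) blocked at (2,4)]
Union (16 distinct): (0,1) (1,0) (1,2) (2,1) (2,4) (3,2) (3,4) (4,1) (4,3) (4,4) (4,5) (5,0) (5,1) (5,2) (5,3) (5,5)

Answer: 16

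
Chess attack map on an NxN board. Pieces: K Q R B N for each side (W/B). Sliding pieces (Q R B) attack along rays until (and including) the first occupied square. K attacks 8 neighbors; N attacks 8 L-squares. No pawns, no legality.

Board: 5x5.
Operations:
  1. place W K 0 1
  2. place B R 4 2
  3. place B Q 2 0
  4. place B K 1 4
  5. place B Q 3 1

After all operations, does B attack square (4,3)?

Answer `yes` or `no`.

Op 1: place WK@(0,1)
Op 2: place BR@(4,2)
Op 3: place BQ@(2,0)
Op 4: place BK@(1,4)
Op 5: place BQ@(3,1)
Per-piece attacks for B:
  BK@(1,4): attacks (1,3) (2,4) (0,4) (2,3) (0,3)
  BQ@(2,0): attacks (2,1) (2,2) (2,3) (2,4) (3,0) (4,0) (1,0) (0,0) (3,1) (1,1) (0,2) [ray(1,1) blocked at (3,1)]
  BQ@(3,1): attacks (3,2) (3,3) (3,4) (3,0) (4,1) (2,1) (1,1) (0,1) (4,2) (4,0) (2,2) (1,3) (0,4) (2,0) [ray(-1,0) blocked at (0,1); ray(1,1) blocked at (4,2); ray(-1,-1) blocked at (2,0)]
  BR@(4,2): attacks (4,3) (4,4) (4,1) (4,0) (3,2) (2,2) (1,2) (0,2)
B attacks (4,3): yes

Answer: yes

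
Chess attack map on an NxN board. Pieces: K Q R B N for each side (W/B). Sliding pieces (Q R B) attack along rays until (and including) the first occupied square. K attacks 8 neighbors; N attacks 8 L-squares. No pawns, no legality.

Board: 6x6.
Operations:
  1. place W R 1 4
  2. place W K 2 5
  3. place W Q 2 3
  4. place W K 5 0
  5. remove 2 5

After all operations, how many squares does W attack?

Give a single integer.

Answer: 26

Derivation:
Op 1: place WR@(1,4)
Op 2: place WK@(2,5)
Op 3: place WQ@(2,3)
Op 4: place WK@(5,0)
Op 5: remove (2,5)
Per-piece attacks for W:
  WR@(1,4): attacks (1,5) (1,3) (1,2) (1,1) (1,0) (2,4) (3,4) (4,4) (5,4) (0,4)
  WQ@(2,3): attacks (2,4) (2,5) (2,2) (2,1) (2,0) (3,3) (4,3) (5,3) (1,3) (0,3) (3,4) (4,5) (3,2) (4,1) (5,0) (1,4) (1,2) (0,1) [ray(1,-1) blocked at (5,0); ray(-1,1) blocked at (1,4)]
  WK@(5,0): attacks (5,1) (4,0) (4,1)
Union (26 distinct): (0,1) (0,3) (0,4) (1,0) (1,1) (1,2) (1,3) (1,4) (1,5) (2,0) (2,1) (2,2) (2,4) (2,5) (3,2) (3,3) (3,4) (4,0) (4,1) (4,3) (4,4) (4,5) (5,0) (5,1) (5,3) (5,4)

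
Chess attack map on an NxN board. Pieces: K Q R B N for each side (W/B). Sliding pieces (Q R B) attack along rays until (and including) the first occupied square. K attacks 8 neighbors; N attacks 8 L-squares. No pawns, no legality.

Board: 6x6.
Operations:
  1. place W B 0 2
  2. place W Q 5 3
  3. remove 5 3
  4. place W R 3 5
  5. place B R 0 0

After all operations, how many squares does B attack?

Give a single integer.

Answer: 7

Derivation:
Op 1: place WB@(0,2)
Op 2: place WQ@(5,3)
Op 3: remove (5,3)
Op 4: place WR@(3,5)
Op 5: place BR@(0,0)
Per-piece attacks for B:
  BR@(0,0): attacks (0,1) (0,2) (1,0) (2,0) (3,0) (4,0) (5,0) [ray(0,1) blocked at (0,2)]
Union (7 distinct): (0,1) (0,2) (1,0) (2,0) (3,0) (4,0) (5,0)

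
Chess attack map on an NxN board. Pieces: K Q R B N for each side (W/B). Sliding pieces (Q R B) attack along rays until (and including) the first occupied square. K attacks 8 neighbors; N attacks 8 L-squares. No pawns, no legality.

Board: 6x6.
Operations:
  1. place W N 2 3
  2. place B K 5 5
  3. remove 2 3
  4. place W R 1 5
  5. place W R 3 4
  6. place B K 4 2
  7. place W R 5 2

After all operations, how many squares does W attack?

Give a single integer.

Answer: 22

Derivation:
Op 1: place WN@(2,3)
Op 2: place BK@(5,5)
Op 3: remove (2,3)
Op 4: place WR@(1,5)
Op 5: place WR@(3,4)
Op 6: place BK@(4,2)
Op 7: place WR@(5,2)
Per-piece attacks for W:
  WR@(1,5): attacks (1,4) (1,3) (1,2) (1,1) (1,0) (2,5) (3,5) (4,5) (5,5) (0,5) [ray(1,0) blocked at (5,5)]
  WR@(3,4): attacks (3,5) (3,3) (3,2) (3,1) (3,0) (4,4) (5,4) (2,4) (1,4) (0,4)
  WR@(5,2): attacks (5,3) (5,4) (5,5) (5,1) (5,0) (4,2) [ray(0,1) blocked at (5,5); ray(-1,0) blocked at (4,2)]
Union (22 distinct): (0,4) (0,5) (1,0) (1,1) (1,2) (1,3) (1,4) (2,4) (2,5) (3,0) (3,1) (3,2) (3,3) (3,5) (4,2) (4,4) (4,5) (5,0) (5,1) (5,3) (5,4) (5,5)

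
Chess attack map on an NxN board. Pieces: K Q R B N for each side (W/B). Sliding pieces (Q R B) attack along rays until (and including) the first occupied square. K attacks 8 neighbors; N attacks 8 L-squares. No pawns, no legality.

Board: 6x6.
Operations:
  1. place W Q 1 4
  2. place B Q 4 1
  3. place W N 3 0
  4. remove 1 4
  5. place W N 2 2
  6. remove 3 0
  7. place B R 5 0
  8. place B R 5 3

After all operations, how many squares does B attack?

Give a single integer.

Op 1: place WQ@(1,4)
Op 2: place BQ@(4,1)
Op 3: place WN@(3,0)
Op 4: remove (1,4)
Op 5: place WN@(2,2)
Op 6: remove (3,0)
Op 7: place BR@(5,0)
Op 8: place BR@(5,3)
Per-piece attacks for B:
  BQ@(4,1): attacks (4,2) (4,3) (4,4) (4,5) (4,0) (5,1) (3,1) (2,1) (1,1) (0,1) (5,2) (5,0) (3,2) (2,3) (1,4) (0,5) (3,0) [ray(1,-1) blocked at (5,0)]
  BR@(5,0): attacks (5,1) (5,2) (5,3) (4,0) (3,0) (2,0) (1,0) (0,0) [ray(0,1) blocked at (5,3)]
  BR@(5,3): attacks (5,4) (5,5) (5,2) (5,1) (5,0) (4,3) (3,3) (2,3) (1,3) (0,3) [ray(0,-1) blocked at (5,0)]
Union (26 distinct): (0,0) (0,1) (0,3) (0,5) (1,0) (1,1) (1,3) (1,4) (2,0) (2,1) (2,3) (3,0) (3,1) (3,2) (3,3) (4,0) (4,2) (4,3) (4,4) (4,5) (5,0) (5,1) (5,2) (5,3) (5,4) (5,5)

Answer: 26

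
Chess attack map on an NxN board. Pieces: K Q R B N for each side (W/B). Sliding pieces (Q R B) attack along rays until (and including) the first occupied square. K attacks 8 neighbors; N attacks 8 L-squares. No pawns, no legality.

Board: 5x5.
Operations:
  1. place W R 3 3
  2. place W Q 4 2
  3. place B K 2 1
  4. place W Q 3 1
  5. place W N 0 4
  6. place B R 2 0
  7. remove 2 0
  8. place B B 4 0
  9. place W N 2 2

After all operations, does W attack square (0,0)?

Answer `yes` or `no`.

Op 1: place WR@(3,3)
Op 2: place WQ@(4,2)
Op 3: place BK@(2,1)
Op 4: place WQ@(3,1)
Op 5: place WN@(0,4)
Op 6: place BR@(2,0)
Op 7: remove (2,0)
Op 8: place BB@(4,0)
Op 9: place WN@(2,2)
Per-piece attacks for W:
  WN@(0,4): attacks (1,2) (2,3)
  WN@(2,2): attacks (3,4) (4,3) (1,4) (0,3) (3,0) (4,1) (1,0) (0,1)
  WQ@(3,1): attacks (3,2) (3,3) (3,0) (4,1) (2,1) (4,2) (4,0) (2,2) (2,0) [ray(0,1) blocked at (3,3); ray(-1,0) blocked at (2,1); ray(1,1) blocked at (4,2); ray(1,-1) blocked at (4,0); ray(-1,1) blocked at (2,2)]
  WR@(3,3): attacks (3,4) (3,2) (3,1) (4,3) (2,3) (1,3) (0,3) [ray(0,-1) blocked at (3,1)]
  WQ@(4,2): attacks (4,3) (4,4) (4,1) (4,0) (3,2) (2,2) (3,3) (3,1) [ray(0,-1) blocked at (4,0); ray(-1,0) blocked at (2,2); ray(-1,1) blocked at (3,3); ray(-1,-1) blocked at (3,1)]
W attacks (0,0): no

Answer: no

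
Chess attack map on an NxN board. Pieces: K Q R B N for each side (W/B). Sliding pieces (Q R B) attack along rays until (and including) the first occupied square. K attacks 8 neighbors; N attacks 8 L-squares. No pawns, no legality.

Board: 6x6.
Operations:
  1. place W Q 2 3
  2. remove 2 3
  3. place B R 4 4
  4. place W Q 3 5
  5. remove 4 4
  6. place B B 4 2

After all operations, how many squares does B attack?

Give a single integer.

Op 1: place WQ@(2,3)
Op 2: remove (2,3)
Op 3: place BR@(4,4)
Op 4: place WQ@(3,5)
Op 5: remove (4,4)
Op 6: place BB@(4,2)
Per-piece attacks for B:
  BB@(4,2): attacks (5,3) (5,1) (3,3) (2,4) (1,5) (3,1) (2,0)
Union (7 distinct): (1,5) (2,0) (2,4) (3,1) (3,3) (5,1) (5,3)

Answer: 7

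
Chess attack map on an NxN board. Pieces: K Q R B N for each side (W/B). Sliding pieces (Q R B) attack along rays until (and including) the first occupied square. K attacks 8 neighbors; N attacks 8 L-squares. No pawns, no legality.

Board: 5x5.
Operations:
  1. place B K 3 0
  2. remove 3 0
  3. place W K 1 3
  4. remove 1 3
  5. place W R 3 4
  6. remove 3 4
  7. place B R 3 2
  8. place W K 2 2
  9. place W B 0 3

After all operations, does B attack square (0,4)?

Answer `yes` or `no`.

Answer: no

Derivation:
Op 1: place BK@(3,0)
Op 2: remove (3,0)
Op 3: place WK@(1,3)
Op 4: remove (1,3)
Op 5: place WR@(3,4)
Op 6: remove (3,4)
Op 7: place BR@(3,2)
Op 8: place WK@(2,2)
Op 9: place WB@(0,3)
Per-piece attacks for B:
  BR@(3,2): attacks (3,3) (3,4) (3,1) (3,0) (4,2) (2,2) [ray(-1,0) blocked at (2,2)]
B attacks (0,4): no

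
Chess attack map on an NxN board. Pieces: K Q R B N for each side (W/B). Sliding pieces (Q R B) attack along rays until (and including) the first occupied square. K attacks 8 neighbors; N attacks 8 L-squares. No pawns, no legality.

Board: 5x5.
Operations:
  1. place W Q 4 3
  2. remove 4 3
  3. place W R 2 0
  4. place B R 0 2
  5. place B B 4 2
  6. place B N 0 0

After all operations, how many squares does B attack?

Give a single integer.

Op 1: place WQ@(4,3)
Op 2: remove (4,3)
Op 3: place WR@(2,0)
Op 4: place BR@(0,2)
Op 5: place BB@(4,2)
Op 6: place BN@(0,0)
Per-piece attacks for B:
  BN@(0,0): attacks (1,2) (2,1)
  BR@(0,2): attacks (0,3) (0,4) (0,1) (0,0) (1,2) (2,2) (3,2) (4,2) [ray(0,-1) blocked at (0,0); ray(1,0) blocked at (4,2)]
  BB@(4,2): attacks (3,3) (2,4) (3,1) (2,0) [ray(-1,-1) blocked at (2,0)]
Union (13 distinct): (0,0) (0,1) (0,3) (0,4) (1,2) (2,0) (2,1) (2,2) (2,4) (3,1) (3,2) (3,3) (4,2)

Answer: 13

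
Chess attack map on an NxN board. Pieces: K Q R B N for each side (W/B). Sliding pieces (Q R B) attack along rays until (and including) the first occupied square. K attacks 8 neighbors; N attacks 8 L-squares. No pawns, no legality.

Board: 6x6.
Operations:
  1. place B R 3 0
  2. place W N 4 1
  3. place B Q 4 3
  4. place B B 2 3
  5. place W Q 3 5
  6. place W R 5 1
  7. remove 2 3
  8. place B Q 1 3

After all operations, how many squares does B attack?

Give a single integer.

Answer: 31

Derivation:
Op 1: place BR@(3,0)
Op 2: place WN@(4,1)
Op 3: place BQ@(4,3)
Op 4: place BB@(2,3)
Op 5: place WQ@(3,5)
Op 6: place WR@(5,1)
Op 7: remove (2,3)
Op 8: place BQ@(1,3)
Per-piece attacks for B:
  BQ@(1,3): attacks (1,4) (1,5) (1,2) (1,1) (1,0) (2,3) (3,3) (4,3) (0,3) (2,4) (3,5) (2,2) (3,1) (4,0) (0,4) (0,2) [ray(1,0) blocked at (4,3); ray(1,1) blocked at (3,5)]
  BR@(3,0): attacks (3,1) (3,2) (3,3) (3,4) (3,5) (4,0) (5,0) (2,0) (1,0) (0,0) [ray(0,1) blocked at (3,5)]
  BQ@(4,3): attacks (4,4) (4,5) (4,2) (4,1) (5,3) (3,3) (2,3) (1,3) (5,4) (5,2) (3,4) (2,5) (3,2) (2,1) (1,0) [ray(0,-1) blocked at (4,1); ray(-1,0) blocked at (1,3)]
Union (31 distinct): (0,0) (0,2) (0,3) (0,4) (1,0) (1,1) (1,2) (1,3) (1,4) (1,5) (2,0) (2,1) (2,2) (2,3) (2,4) (2,5) (3,1) (3,2) (3,3) (3,4) (3,5) (4,0) (4,1) (4,2) (4,3) (4,4) (4,5) (5,0) (5,2) (5,3) (5,4)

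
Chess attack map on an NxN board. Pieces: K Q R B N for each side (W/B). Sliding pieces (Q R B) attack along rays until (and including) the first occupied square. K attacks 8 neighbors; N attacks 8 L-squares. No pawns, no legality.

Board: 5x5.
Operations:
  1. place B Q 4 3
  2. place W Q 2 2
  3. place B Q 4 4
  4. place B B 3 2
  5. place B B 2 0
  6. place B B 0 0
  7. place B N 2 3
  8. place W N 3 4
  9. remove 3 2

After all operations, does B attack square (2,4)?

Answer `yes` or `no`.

Op 1: place BQ@(4,3)
Op 2: place WQ@(2,2)
Op 3: place BQ@(4,4)
Op 4: place BB@(3,2)
Op 5: place BB@(2,0)
Op 6: place BB@(0,0)
Op 7: place BN@(2,3)
Op 8: place WN@(3,4)
Op 9: remove (3,2)
Per-piece attacks for B:
  BB@(0,0): attacks (1,1) (2,2) [ray(1,1) blocked at (2,2)]
  BB@(2,0): attacks (3,1) (4,2) (1,1) (0,2)
  BN@(2,3): attacks (4,4) (0,4) (3,1) (4,2) (1,1) (0,2)
  BQ@(4,3): attacks (4,4) (4,2) (4,1) (4,0) (3,3) (2,3) (3,4) (3,2) (2,1) (1,0) [ray(0,1) blocked at (4,4); ray(-1,0) blocked at (2,3); ray(-1,1) blocked at (3,4)]
  BQ@(4,4): attacks (4,3) (3,4) (3,3) (2,2) [ray(0,-1) blocked at (4,3); ray(-1,0) blocked at (3,4); ray(-1,-1) blocked at (2,2)]
B attacks (2,4): no

Answer: no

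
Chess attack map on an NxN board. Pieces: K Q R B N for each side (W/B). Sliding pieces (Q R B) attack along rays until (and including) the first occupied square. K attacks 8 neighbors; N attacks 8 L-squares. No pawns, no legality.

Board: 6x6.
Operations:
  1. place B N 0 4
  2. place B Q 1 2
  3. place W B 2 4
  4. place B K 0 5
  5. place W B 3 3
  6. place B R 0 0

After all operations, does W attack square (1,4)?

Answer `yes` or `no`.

Answer: no

Derivation:
Op 1: place BN@(0,4)
Op 2: place BQ@(1,2)
Op 3: place WB@(2,4)
Op 4: place BK@(0,5)
Op 5: place WB@(3,3)
Op 6: place BR@(0,0)
Per-piece attacks for W:
  WB@(2,4): attacks (3,5) (3,3) (1,5) (1,3) (0,2) [ray(1,-1) blocked at (3,3)]
  WB@(3,3): attacks (4,4) (5,5) (4,2) (5,1) (2,4) (2,2) (1,1) (0,0) [ray(-1,1) blocked at (2,4); ray(-1,-1) blocked at (0,0)]
W attacks (1,4): no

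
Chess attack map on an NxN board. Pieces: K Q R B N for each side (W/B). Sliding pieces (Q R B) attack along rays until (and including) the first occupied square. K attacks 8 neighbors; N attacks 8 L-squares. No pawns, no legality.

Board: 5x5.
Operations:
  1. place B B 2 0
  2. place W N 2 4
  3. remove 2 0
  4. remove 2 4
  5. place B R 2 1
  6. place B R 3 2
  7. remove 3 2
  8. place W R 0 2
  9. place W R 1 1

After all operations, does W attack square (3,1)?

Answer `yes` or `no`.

Answer: no

Derivation:
Op 1: place BB@(2,0)
Op 2: place WN@(2,4)
Op 3: remove (2,0)
Op 4: remove (2,4)
Op 5: place BR@(2,1)
Op 6: place BR@(3,2)
Op 7: remove (3,2)
Op 8: place WR@(0,2)
Op 9: place WR@(1,1)
Per-piece attacks for W:
  WR@(0,2): attacks (0,3) (0,4) (0,1) (0,0) (1,2) (2,2) (3,2) (4,2)
  WR@(1,1): attacks (1,2) (1,3) (1,4) (1,0) (2,1) (0,1) [ray(1,0) blocked at (2,1)]
W attacks (3,1): no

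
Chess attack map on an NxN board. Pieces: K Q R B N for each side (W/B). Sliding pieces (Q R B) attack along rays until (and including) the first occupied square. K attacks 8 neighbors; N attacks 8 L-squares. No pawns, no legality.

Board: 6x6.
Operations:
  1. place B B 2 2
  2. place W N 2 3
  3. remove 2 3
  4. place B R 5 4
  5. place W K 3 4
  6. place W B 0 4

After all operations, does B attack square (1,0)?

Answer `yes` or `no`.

Op 1: place BB@(2,2)
Op 2: place WN@(2,3)
Op 3: remove (2,3)
Op 4: place BR@(5,4)
Op 5: place WK@(3,4)
Op 6: place WB@(0,4)
Per-piece attacks for B:
  BB@(2,2): attacks (3,3) (4,4) (5,5) (3,1) (4,0) (1,3) (0,4) (1,1) (0,0) [ray(-1,1) blocked at (0,4)]
  BR@(5,4): attacks (5,5) (5,3) (5,2) (5,1) (5,0) (4,4) (3,4) [ray(-1,0) blocked at (3,4)]
B attacks (1,0): no

Answer: no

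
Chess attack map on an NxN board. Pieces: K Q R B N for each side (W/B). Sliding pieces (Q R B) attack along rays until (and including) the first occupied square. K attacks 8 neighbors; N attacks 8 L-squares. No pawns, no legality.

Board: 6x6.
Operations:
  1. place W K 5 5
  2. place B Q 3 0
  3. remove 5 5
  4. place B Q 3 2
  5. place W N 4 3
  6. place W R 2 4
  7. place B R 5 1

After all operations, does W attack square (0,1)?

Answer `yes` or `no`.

Op 1: place WK@(5,5)
Op 2: place BQ@(3,0)
Op 3: remove (5,5)
Op 4: place BQ@(3,2)
Op 5: place WN@(4,3)
Op 6: place WR@(2,4)
Op 7: place BR@(5,1)
Per-piece attacks for W:
  WR@(2,4): attacks (2,5) (2,3) (2,2) (2,1) (2,0) (3,4) (4,4) (5,4) (1,4) (0,4)
  WN@(4,3): attacks (5,5) (3,5) (2,4) (5,1) (3,1) (2,2)
W attacks (0,1): no

Answer: no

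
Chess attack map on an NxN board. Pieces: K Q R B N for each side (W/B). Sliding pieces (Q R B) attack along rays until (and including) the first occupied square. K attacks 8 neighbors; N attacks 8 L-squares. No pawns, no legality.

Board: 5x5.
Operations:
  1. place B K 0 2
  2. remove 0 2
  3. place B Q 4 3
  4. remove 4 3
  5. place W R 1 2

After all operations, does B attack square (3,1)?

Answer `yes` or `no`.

Op 1: place BK@(0,2)
Op 2: remove (0,2)
Op 3: place BQ@(4,3)
Op 4: remove (4,3)
Op 5: place WR@(1,2)
Per-piece attacks for B:
B attacks (3,1): no

Answer: no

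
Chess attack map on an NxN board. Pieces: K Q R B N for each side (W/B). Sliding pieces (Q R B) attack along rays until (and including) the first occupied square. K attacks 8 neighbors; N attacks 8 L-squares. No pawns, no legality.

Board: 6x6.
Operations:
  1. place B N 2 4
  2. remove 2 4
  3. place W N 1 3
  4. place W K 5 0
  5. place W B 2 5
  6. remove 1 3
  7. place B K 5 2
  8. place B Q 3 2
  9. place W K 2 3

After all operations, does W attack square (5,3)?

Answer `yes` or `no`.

Op 1: place BN@(2,4)
Op 2: remove (2,4)
Op 3: place WN@(1,3)
Op 4: place WK@(5,0)
Op 5: place WB@(2,5)
Op 6: remove (1,3)
Op 7: place BK@(5,2)
Op 8: place BQ@(3,2)
Op 9: place WK@(2,3)
Per-piece attacks for W:
  WK@(2,3): attacks (2,4) (2,2) (3,3) (1,3) (3,4) (3,2) (1,4) (1,2)
  WB@(2,5): attacks (3,4) (4,3) (5,2) (1,4) (0,3) [ray(1,-1) blocked at (5,2)]
  WK@(5,0): attacks (5,1) (4,0) (4,1)
W attacks (5,3): no

Answer: no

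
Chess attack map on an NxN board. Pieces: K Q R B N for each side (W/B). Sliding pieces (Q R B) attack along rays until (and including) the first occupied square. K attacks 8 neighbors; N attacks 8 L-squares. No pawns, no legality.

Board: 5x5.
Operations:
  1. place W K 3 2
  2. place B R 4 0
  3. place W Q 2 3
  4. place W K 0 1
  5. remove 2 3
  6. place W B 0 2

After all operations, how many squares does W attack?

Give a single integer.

Answer: 16

Derivation:
Op 1: place WK@(3,2)
Op 2: place BR@(4,0)
Op 3: place WQ@(2,3)
Op 4: place WK@(0,1)
Op 5: remove (2,3)
Op 6: place WB@(0,2)
Per-piece attacks for W:
  WK@(0,1): attacks (0,2) (0,0) (1,1) (1,2) (1,0)
  WB@(0,2): attacks (1,3) (2,4) (1,1) (2,0)
  WK@(3,2): attacks (3,3) (3,1) (4,2) (2,2) (4,3) (4,1) (2,3) (2,1)
Union (16 distinct): (0,0) (0,2) (1,0) (1,1) (1,2) (1,3) (2,0) (2,1) (2,2) (2,3) (2,4) (3,1) (3,3) (4,1) (4,2) (4,3)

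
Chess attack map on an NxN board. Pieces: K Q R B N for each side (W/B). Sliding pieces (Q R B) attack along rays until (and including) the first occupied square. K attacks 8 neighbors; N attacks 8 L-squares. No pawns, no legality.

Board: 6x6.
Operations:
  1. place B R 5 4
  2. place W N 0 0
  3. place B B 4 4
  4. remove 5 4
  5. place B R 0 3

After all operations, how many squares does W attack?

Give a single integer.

Answer: 2

Derivation:
Op 1: place BR@(5,4)
Op 2: place WN@(0,0)
Op 3: place BB@(4,4)
Op 4: remove (5,4)
Op 5: place BR@(0,3)
Per-piece attacks for W:
  WN@(0,0): attacks (1,2) (2,1)
Union (2 distinct): (1,2) (2,1)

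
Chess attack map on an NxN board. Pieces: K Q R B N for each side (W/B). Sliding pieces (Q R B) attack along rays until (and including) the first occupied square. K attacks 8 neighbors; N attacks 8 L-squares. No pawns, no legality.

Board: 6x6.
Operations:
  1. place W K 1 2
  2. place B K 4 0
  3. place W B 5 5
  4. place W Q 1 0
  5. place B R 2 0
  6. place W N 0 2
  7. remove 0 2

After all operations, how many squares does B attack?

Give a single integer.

Answer: 12

Derivation:
Op 1: place WK@(1,2)
Op 2: place BK@(4,0)
Op 3: place WB@(5,5)
Op 4: place WQ@(1,0)
Op 5: place BR@(2,0)
Op 6: place WN@(0,2)
Op 7: remove (0,2)
Per-piece attacks for B:
  BR@(2,0): attacks (2,1) (2,2) (2,3) (2,4) (2,5) (3,0) (4,0) (1,0) [ray(1,0) blocked at (4,0); ray(-1,0) blocked at (1,0)]
  BK@(4,0): attacks (4,1) (5,0) (3,0) (5,1) (3,1)
Union (12 distinct): (1,0) (2,1) (2,2) (2,3) (2,4) (2,5) (3,0) (3,1) (4,0) (4,1) (5,0) (5,1)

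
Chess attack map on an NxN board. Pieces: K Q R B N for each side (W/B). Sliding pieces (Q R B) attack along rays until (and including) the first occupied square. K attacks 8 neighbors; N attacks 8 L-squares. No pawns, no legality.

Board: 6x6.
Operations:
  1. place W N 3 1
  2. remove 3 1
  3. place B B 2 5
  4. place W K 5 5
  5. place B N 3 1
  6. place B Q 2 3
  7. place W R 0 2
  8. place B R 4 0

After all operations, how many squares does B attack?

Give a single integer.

Answer: 26

Derivation:
Op 1: place WN@(3,1)
Op 2: remove (3,1)
Op 3: place BB@(2,5)
Op 4: place WK@(5,5)
Op 5: place BN@(3,1)
Op 6: place BQ@(2,3)
Op 7: place WR@(0,2)
Op 8: place BR@(4,0)
Per-piece attacks for B:
  BQ@(2,3): attacks (2,4) (2,5) (2,2) (2,1) (2,0) (3,3) (4,3) (5,3) (1,3) (0,3) (3,4) (4,5) (3,2) (4,1) (5,0) (1,4) (0,5) (1,2) (0,1) [ray(0,1) blocked at (2,5)]
  BB@(2,5): attacks (3,4) (4,3) (5,2) (1,4) (0,3)
  BN@(3,1): attacks (4,3) (5,2) (2,3) (1,2) (5,0) (1,0)
  BR@(4,0): attacks (4,1) (4,2) (4,3) (4,4) (4,5) (5,0) (3,0) (2,0) (1,0) (0,0)
Union (26 distinct): (0,0) (0,1) (0,3) (0,5) (1,0) (1,2) (1,3) (1,4) (2,0) (2,1) (2,2) (2,3) (2,4) (2,5) (3,0) (3,2) (3,3) (3,4) (4,1) (4,2) (4,3) (4,4) (4,5) (5,0) (5,2) (5,3)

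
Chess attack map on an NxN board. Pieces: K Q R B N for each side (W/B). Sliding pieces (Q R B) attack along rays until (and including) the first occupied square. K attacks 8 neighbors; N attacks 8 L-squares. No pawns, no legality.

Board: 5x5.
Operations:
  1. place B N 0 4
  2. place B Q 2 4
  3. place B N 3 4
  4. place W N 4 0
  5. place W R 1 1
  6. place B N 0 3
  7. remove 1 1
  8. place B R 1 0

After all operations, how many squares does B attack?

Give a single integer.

Op 1: place BN@(0,4)
Op 2: place BQ@(2,4)
Op 3: place BN@(3,4)
Op 4: place WN@(4,0)
Op 5: place WR@(1,1)
Op 6: place BN@(0,3)
Op 7: remove (1,1)
Op 8: place BR@(1,0)
Per-piece attacks for B:
  BN@(0,3): attacks (2,4) (1,1) (2,2)
  BN@(0,4): attacks (1,2) (2,3)
  BR@(1,0): attacks (1,1) (1,2) (1,3) (1,4) (2,0) (3,0) (4,0) (0,0) [ray(1,0) blocked at (4,0)]
  BQ@(2,4): attacks (2,3) (2,2) (2,1) (2,0) (3,4) (1,4) (0,4) (3,3) (4,2) (1,3) (0,2) [ray(1,0) blocked at (3,4); ray(-1,0) blocked at (0,4)]
  BN@(3,4): attacks (4,2) (2,2) (1,3)
Union (17 distinct): (0,0) (0,2) (0,4) (1,1) (1,2) (1,3) (1,4) (2,0) (2,1) (2,2) (2,3) (2,4) (3,0) (3,3) (3,4) (4,0) (4,2)

Answer: 17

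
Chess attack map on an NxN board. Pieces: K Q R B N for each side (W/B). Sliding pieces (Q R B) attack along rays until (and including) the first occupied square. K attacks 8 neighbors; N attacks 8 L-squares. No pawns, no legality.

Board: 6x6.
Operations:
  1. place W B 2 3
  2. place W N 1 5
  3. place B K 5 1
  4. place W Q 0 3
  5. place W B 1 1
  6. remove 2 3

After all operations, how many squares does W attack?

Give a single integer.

Answer: 21

Derivation:
Op 1: place WB@(2,3)
Op 2: place WN@(1,5)
Op 3: place BK@(5,1)
Op 4: place WQ@(0,3)
Op 5: place WB@(1,1)
Op 6: remove (2,3)
Per-piece attacks for W:
  WQ@(0,3): attacks (0,4) (0,5) (0,2) (0,1) (0,0) (1,3) (2,3) (3,3) (4,3) (5,3) (1,4) (2,5) (1,2) (2,1) (3,0)
  WB@(1,1): attacks (2,2) (3,3) (4,4) (5,5) (2,0) (0,2) (0,0)
  WN@(1,5): attacks (2,3) (3,4) (0,3)
Union (21 distinct): (0,0) (0,1) (0,2) (0,3) (0,4) (0,5) (1,2) (1,3) (1,4) (2,0) (2,1) (2,2) (2,3) (2,5) (3,0) (3,3) (3,4) (4,3) (4,4) (5,3) (5,5)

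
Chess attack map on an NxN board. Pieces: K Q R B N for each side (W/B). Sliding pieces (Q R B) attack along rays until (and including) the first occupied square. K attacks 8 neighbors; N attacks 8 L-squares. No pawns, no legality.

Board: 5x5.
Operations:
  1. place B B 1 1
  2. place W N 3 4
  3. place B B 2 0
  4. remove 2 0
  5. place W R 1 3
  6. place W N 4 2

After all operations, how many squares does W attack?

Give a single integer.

Answer: 13

Derivation:
Op 1: place BB@(1,1)
Op 2: place WN@(3,4)
Op 3: place BB@(2,0)
Op 4: remove (2,0)
Op 5: place WR@(1,3)
Op 6: place WN@(4,2)
Per-piece attacks for W:
  WR@(1,3): attacks (1,4) (1,2) (1,1) (2,3) (3,3) (4,3) (0,3) [ray(0,-1) blocked at (1,1)]
  WN@(3,4): attacks (4,2) (2,2) (1,3)
  WN@(4,2): attacks (3,4) (2,3) (3,0) (2,1)
Union (13 distinct): (0,3) (1,1) (1,2) (1,3) (1,4) (2,1) (2,2) (2,3) (3,0) (3,3) (3,4) (4,2) (4,3)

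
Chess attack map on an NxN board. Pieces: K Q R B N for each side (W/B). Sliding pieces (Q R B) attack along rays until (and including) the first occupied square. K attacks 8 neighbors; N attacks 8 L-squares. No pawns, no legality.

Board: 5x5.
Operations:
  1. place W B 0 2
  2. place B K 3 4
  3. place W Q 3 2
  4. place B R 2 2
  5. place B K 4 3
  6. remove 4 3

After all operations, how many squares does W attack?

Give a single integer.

Op 1: place WB@(0,2)
Op 2: place BK@(3,4)
Op 3: place WQ@(3,2)
Op 4: place BR@(2,2)
Op 5: place BK@(4,3)
Op 6: remove (4,3)
Per-piece attacks for W:
  WB@(0,2): attacks (1,3) (2,4) (1,1) (2,0)
  WQ@(3,2): attacks (3,3) (3,4) (3,1) (3,0) (4,2) (2,2) (4,3) (4,1) (2,3) (1,4) (2,1) (1,0) [ray(0,1) blocked at (3,4); ray(-1,0) blocked at (2,2)]
Union (16 distinct): (1,0) (1,1) (1,3) (1,4) (2,0) (2,1) (2,2) (2,3) (2,4) (3,0) (3,1) (3,3) (3,4) (4,1) (4,2) (4,3)

Answer: 16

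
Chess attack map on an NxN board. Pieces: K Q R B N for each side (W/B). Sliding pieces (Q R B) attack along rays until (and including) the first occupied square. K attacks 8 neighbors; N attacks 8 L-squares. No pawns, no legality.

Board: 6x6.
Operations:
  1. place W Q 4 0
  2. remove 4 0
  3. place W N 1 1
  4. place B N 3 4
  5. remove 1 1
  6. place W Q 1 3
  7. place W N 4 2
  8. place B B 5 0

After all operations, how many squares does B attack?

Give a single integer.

Answer: 11

Derivation:
Op 1: place WQ@(4,0)
Op 2: remove (4,0)
Op 3: place WN@(1,1)
Op 4: place BN@(3,4)
Op 5: remove (1,1)
Op 6: place WQ@(1,3)
Op 7: place WN@(4,2)
Op 8: place BB@(5,0)
Per-piece attacks for B:
  BN@(3,4): attacks (5,5) (1,5) (4,2) (5,3) (2,2) (1,3)
  BB@(5,0): attacks (4,1) (3,2) (2,3) (1,4) (0,5)
Union (11 distinct): (0,5) (1,3) (1,4) (1,5) (2,2) (2,3) (3,2) (4,1) (4,2) (5,3) (5,5)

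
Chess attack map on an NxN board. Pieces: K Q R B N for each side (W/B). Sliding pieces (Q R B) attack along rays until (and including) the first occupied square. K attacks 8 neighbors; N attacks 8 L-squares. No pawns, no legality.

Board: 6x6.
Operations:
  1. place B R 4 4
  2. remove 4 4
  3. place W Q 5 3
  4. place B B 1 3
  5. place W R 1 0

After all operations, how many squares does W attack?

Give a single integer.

Op 1: place BR@(4,4)
Op 2: remove (4,4)
Op 3: place WQ@(5,3)
Op 4: place BB@(1,3)
Op 5: place WR@(1,0)
Per-piece attacks for W:
  WR@(1,0): attacks (1,1) (1,2) (1,3) (2,0) (3,0) (4,0) (5,0) (0,0) [ray(0,1) blocked at (1,3)]
  WQ@(5,3): attacks (5,4) (5,5) (5,2) (5,1) (5,0) (4,3) (3,3) (2,3) (1,3) (4,4) (3,5) (4,2) (3,1) (2,0) [ray(-1,0) blocked at (1,3)]
Union (19 distinct): (0,0) (1,1) (1,2) (1,3) (2,0) (2,3) (3,0) (3,1) (3,3) (3,5) (4,0) (4,2) (4,3) (4,4) (5,0) (5,1) (5,2) (5,4) (5,5)

Answer: 19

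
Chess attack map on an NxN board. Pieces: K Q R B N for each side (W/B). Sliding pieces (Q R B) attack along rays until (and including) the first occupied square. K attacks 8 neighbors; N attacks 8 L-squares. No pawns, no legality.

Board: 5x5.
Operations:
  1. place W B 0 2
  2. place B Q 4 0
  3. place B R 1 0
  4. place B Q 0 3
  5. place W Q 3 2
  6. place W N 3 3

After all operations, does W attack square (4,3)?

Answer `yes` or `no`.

Answer: yes

Derivation:
Op 1: place WB@(0,2)
Op 2: place BQ@(4,0)
Op 3: place BR@(1,0)
Op 4: place BQ@(0,3)
Op 5: place WQ@(3,2)
Op 6: place WN@(3,3)
Per-piece attacks for W:
  WB@(0,2): attacks (1,3) (2,4) (1,1) (2,0)
  WQ@(3,2): attacks (3,3) (3,1) (3,0) (4,2) (2,2) (1,2) (0,2) (4,3) (4,1) (2,3) (1,4) (2,1) (1,0) [ray(0,1) blocked at (3,3); ray(-1,0) blocked at (0,2); ray(-1,-1) blocked at (1,0)]
  WN@(3,3): attacks (1,4) (4,1) (2,1) (1,2)
W attacks (4,3): yes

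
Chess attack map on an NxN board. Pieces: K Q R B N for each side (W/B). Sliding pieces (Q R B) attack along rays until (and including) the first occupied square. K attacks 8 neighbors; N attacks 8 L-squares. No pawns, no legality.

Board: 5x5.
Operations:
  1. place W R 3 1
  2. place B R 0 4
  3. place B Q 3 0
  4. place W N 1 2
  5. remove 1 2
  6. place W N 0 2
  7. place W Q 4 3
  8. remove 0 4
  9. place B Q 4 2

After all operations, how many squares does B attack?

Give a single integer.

Op 1: place WR@(3,1)
Op 2: place BR@(0,4)
Op 3: place BQ@(3,0)
Op 4: place WN@(1,2)
Op 5: remove (1,2)
Op 6: place WN@(0,2)
Op 7: place WQ@(4,3)
Op 8: remove (0,4)
Op 9: place BQ@(4,2)
Per-piece attacks for B:
  BQ@(3,0): attacks (3,1) (4,0) (2,0) (1,0) (0,0) (4,1) (2,1) (1,2) (0,3) [ray(0,1) blocked at (3,1)]
  BQ@(4,2): attacks (4,3) (4,1) (4,0) (3,2) (2,2) (1,2) (0,2) (3,3) (2,4) (3,1) [ray(0,1) blocked at (4,3); ray(-1,0) blocked at (0,2); ray(-1,-1) blocked at (3,1)]
Union (15 distinct): (0,0) (0,2) (0,3) (1,0) (1,2) (2,0) (2,1) (2,2) (2,4) (3,1) (3,2) (3,3) (4,0) (4,1) (4,3)

Answer: 15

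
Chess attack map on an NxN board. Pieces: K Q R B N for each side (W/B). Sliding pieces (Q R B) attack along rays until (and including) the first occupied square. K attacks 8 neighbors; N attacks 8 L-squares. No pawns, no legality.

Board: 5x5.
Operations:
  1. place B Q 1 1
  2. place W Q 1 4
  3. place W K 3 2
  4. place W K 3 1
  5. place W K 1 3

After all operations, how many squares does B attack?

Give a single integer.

Answer: 12

Derivation:
Op 1: place BQ@(1,1)
Op 2: place WQ@(1,4)
Op 3: place WK@(3,2)
Op 4: place WK@(3,1)
Op 5: place WK@(1,3)
Per-piece attacks for B:
  BQ@(1,1): attacks (1,2) (1,3) (1,0) (2,1) (3,1) (0,1) (2,2) (3,3) (4,4) (2,0) (0,2) (0,0) [ray(0,1) blocked at (1,3); ray(1,0) blocked at (3,1)]
Union (12 distinct): (0,0) (0,1) (0,2) (1,0) (1,2) (1,3) (2,0) (2,1) (2,2) (3,1) (3,3) (4,4)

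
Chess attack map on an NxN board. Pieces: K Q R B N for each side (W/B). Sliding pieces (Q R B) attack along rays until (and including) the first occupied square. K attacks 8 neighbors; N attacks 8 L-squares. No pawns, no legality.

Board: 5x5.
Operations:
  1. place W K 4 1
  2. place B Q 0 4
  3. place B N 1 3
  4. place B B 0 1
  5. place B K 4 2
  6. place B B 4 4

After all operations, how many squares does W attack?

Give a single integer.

Answer: 5

Derivation:
Op 1: place WK@(4,1)
Op 2: place BQ@(0,4)
Op 3: place BN@(1,3)
Op 4: place BB@(0,1)
Op 5: place BK@(4,2)
Op 6: place BB@(4,4)
Per-piece attacks for W:
  WK@(4,1): attacks (4,2) (4,0) (3,1) (3,2) (3,0)
Union (5 distinct): (3,0) (3,1) (3,2) (4,0) (4,2)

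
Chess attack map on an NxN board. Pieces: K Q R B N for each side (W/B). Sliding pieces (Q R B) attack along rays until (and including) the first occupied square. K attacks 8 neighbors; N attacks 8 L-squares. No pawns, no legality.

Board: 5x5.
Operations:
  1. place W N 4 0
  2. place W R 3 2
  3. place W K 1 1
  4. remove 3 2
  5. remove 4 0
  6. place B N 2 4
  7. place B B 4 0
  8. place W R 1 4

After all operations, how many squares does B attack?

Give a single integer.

Op 1: place WN@(4,0)
Op 2: place WR@(3,2)
Op 3: place WK@(1,1)
Op 4: remove (3,2)
Op 5: remove (4,0)
Op 6: place BN@(2,4)
Op 7: place BB@(4,0)
Op 8: place WR@(1,4)
Per-piece attacks for B:
  BN@(2,4): attacks (3,2) (4,3) (1,2) (0,3)
  BB@(4,0): attacks (3,1) (2,2) (1,3) (0,4)
Union (8 distinct): (0,3) (0,4) (1,2) (1,3) (2,2) (3,1) (3,2) (4,3)

Answer: 8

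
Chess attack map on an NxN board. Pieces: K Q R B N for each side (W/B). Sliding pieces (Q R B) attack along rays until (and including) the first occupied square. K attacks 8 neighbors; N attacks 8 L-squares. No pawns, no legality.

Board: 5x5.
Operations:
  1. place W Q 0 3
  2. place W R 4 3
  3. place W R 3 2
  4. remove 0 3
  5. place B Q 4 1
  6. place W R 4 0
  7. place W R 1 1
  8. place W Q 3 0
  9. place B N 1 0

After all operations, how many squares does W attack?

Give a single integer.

Op 1: place WQ@(0,3)
Op 2: place WR@(4,3)
Op 3: place WR@(3,2)
Op 4: remove (0,3)
Op 5: place BQ@(4,1)
Op 6: place WR@(4,0)
Op 7: place WR@(1,1)
Op 8: place WQ@(3,0)
Op 9: place BN@(1,0)
Per-piece attacks for W:
  WR@(1,1): attacks (1,2) (1,3) (1,4) (1,0) (2,1) (3,1) (4,1) (0,1) [ray(0,-1) blocked at (1,0); ray(1,0) blocked at (4,1)]
  WQ@(3,0): attacks (3,1) (3,2) (4,0) (2,0) (1,0) (4,1) (2,1) (1,2) (0,3) [ray(0,1) blocked at (3,2); ray(1,0) blocked at (4,0); ray(-1,0) blocked at (1,0); ray(1,1) blocked at (4,1)]
  WR@(3,2): attacks (3,3) (3,4) (3,1) (3,0) (4,2) (2,2) (1,2) (0,2) [ray(0,-1) blocked at (3,0)]
  WR@(4,0): attacks (4,1) (3,0) [ray(0,1) blocked at (4,1); ray(-1,0) blocked at (3,0)]
  WR@(4,3): attacks (4,4) (4,2) (4,1) (3,3) (2,3) (1,3) (0,3) [ray(0,-1) blocked at (4,1)]
Union (20 distinct): (0,1) (0,2) (0,3) (1,0) (1,2) (1,3) (1,4) (2,0) (2,1) (2,2) (2,3) (3,0) (3,1) (3,2) (3,3) (3,4) (4,0) (4,1) (4,2) (4,4)

Answer: 20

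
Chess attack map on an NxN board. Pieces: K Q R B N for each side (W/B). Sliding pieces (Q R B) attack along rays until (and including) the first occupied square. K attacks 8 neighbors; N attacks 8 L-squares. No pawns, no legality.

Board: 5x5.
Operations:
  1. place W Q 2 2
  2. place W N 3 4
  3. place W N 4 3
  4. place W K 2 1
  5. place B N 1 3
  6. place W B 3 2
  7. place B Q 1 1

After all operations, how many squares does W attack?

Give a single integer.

Answer: 20

Derivation:
Op 1: place WQ@(2,2)
Op 2: place WN@(3,4)
Op 3: place WN@(4,3)
Op 4: place WK@(2,1)
Op 5: place BN@(1,3)
Op 6: place WB@(3,2)
Op 7: place BQ@(1,1)
Per-piece attacks for W:
  WK@(2,1): attacks (2,2) (2,0) (3,1) (1,1) (3,2) (3,0) (1,2) (1,0)
  WQ@(2,2): attacks (2,3) (2,4) (2,1) (3,2) (1,2) (0,2) (3,3) (4,4) (3,1) (4,0) (1,3) (1,1) [ray(0,-1) blocked at (2,1); ray(1,0) blocked at (3,2); ray(-1,1) blocked at (1,3); ray(-1,-1) blocked at (1,1)]
  WB@(3,2): attacks (4,3) (4,1) (2,3) (1,4) (2,1) [ray(1,1) blocked at (4,3); ray(-1,-1) blocked at (2,1)]
  WN@(3,4): attacks (4,2) (2,2) (1,3)
  WN@(4,3): attacks (2,4) (3,1) (2,2)
Union (20 distinct): (0,2) (1,0) (1,1) (1,2) (1,3) (1,4) (2,0) (2,1) (2,2) (2,3) (2,4) (3,0) (3,1) (3,2) (3,3) (4,0) (4,1) (4,2) (4,3) (4,4)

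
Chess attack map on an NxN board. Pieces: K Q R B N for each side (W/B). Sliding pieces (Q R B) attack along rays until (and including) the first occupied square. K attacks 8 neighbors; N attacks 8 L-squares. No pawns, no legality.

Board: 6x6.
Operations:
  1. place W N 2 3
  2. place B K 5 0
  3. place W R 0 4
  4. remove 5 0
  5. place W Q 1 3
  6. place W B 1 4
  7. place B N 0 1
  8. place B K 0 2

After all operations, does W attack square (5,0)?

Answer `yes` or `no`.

Op 1: place WN@(2,3)
Op 2: place BK@(5,0)
Op 3: place WR@(0,4)
Op 4: remove (5,0)
Op 5: place WQ@(1,3)
Op 6: place WB@(1,4)
Op 7: place BN@(0,1)
Op 8: place BK@(0,2)
Per-piece attacks for W:
  WR@(0,4): attacks (0,5) (0,3) (0,2) (1,4) [ray(0,-1) blocked at (0,2); ray(1,0) blocked at (1,4)]
  WQ@(1,3): attacks (1,4) (1,2) (1,1) (1,0) (2,3) (0,3) (2,4) (3,5) (2,2) (3,1) (4,0) (0,4) (0,2) [ray(0,1) blocked at (1,4); ray(1,0) blocked at (2,3); ray(-1,1) blocked at (0,4); ray(-1,-1) blocked at (0,2)]
  WB@(1,4): attacks (2,5) (2,3) (0,5) (0,3) [ray(1,-1) blocked at (2,3)]
  WN@(2,3): attacks (3,5) (4,4) (1,5) (0,4) (3,1) (4,2) (1,1) (0,2)
W attacks (5,0): no

Answer: no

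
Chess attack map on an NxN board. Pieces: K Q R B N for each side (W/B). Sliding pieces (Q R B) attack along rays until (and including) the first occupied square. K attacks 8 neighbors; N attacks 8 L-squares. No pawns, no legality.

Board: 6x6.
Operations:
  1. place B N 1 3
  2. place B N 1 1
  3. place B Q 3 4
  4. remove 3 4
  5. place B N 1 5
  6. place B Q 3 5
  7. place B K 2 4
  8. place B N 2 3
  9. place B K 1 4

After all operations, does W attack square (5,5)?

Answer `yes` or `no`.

Answer: no

Derivation:
Op 1: place BN@(1,3)
Op 2: place BN@(1,1)
Op 3: place BQ@(3,4)
Op 4: remove (3,4)
Op 5: place BN@(1,5)
Op 6: place BQ@(3,5)
Op 7: place BK@(2,4)
Op 8: place BN@(2,3)
Op 9: place BK@(1,4)
Per-piece attacks for W:
W attacks (5,5): no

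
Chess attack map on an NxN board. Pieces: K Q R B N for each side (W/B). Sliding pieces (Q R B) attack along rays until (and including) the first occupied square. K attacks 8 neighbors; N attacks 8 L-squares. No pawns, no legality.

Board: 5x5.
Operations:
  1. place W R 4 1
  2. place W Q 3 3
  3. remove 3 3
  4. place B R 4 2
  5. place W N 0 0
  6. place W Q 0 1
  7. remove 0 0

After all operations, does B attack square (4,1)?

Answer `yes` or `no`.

Answer: yes

Derivation:
Op 1: place WR@(4,1)
Op 2: place WQ@(3,3)
Op 3: remove (3,3)
Op 4: place BR@(4,2)
Op 5: place WN@(0,0)
Op 6: place WQ@(0,1)
Op 7: remove (0,0)
Per-piece attacks for B:
  BR@(4,2): attacks (4,3) (4,4) (4,1) (3,2) (2,2) (1,2) (0,2) [ray(0,-1) blocked at (4,1)]
B attacks (4,1): yes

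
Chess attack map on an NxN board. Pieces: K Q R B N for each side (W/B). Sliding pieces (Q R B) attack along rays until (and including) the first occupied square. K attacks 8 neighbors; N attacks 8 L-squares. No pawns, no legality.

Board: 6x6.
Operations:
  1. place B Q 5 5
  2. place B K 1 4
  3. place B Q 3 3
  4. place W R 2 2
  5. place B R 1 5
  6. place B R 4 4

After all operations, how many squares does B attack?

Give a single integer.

Op 1: place BQ@(5,5)
Op 2: place BK@(1,4)
Op 3: place BQ@(3,3)
Op 4: place WR@(2,2)
Op 5: place BR@(1,5)
Op 6: place BR@(4,4)
Per-piece attacks for B:
  BK@(1,4): attacks (1,5) (1,3) (2,4) (0,4) (2,5) (2,3) (0,5) (0,3)
  BR@(1,5): attacks (1,4) (2,5) (3,5) (4,5) (5,5) (0,5) [ray(0,-1) blocked at (1,4); ray(1,0) blocked at (5,5)]
  BQ@(3,3): attacks (3,4) (3,5) (3,2) (3,1) (3,0) (4,3) (5,3) (2,3) (1,3) (0,3) (4,4) (4,2) (5,1) (2,4) (1,5) (2,2) [ray(1,1) blocked at (4,4); ray(-1,1) blocked at (1,5); ray(-1,-1) blocked at (2,2)]
  BR@(4,4): attacks (4,5) (4,3) (4,2) (4,1) (4,0) (5,4) (3,4) (2,4) (1,4) [ray(-1,0) blocked at (1,4)]
  BQ@(5,5): attacks (5,4) (5,3) (5,2) (5,1) (5,0) (4,5) (3,5) (2,5) (1,5) (4,4) [ray(-1,0) blocked at (1,5); ray(-1,-1) blocked at (4,4)]
Union (27 distinct): (0,3) (0,4) (0,5) (1,3) (1,4) (1,5) (2,2) (2,3) (2,4) (2,5) (3,0) (3,1) (3,2) (3,4) (3,5) (4,0) (4,1) (4,2) (4,3) (4,4) (4,5) (5,0) (5,1) (5,2) (5,3) (5,4) (5,5)

Answer: 27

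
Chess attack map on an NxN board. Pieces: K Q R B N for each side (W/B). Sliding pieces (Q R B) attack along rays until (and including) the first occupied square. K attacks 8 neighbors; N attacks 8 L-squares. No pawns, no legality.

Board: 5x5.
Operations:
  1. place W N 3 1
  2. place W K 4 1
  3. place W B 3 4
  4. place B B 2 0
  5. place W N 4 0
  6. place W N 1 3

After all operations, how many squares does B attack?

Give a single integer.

Answer: 3

Derivation:
Op 1: place WN@(3,1)
Op 2: place WK@(4,1)
Op 3: place WB@(3,4)
Op 4: place BB@(2,0)
Op 5: place WN@(4,0)
Op 6: place WN@(1,3)
Per-piece attacks for B:
  BB@(2,0): attacks (3,1) (1,1) (0,2) [ray(1,1) blocked at (3,1)]
Union (3 distinct): (0,2) (1,1) (3,1)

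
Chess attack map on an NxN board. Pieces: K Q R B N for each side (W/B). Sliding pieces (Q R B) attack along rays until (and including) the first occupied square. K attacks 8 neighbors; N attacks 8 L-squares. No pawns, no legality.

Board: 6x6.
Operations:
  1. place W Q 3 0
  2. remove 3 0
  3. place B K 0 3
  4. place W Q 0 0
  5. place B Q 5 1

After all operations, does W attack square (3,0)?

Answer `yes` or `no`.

Answer: yes

Derivation:
Op 1: place WQ@(3,0)
Op 2: remove (3,0)
Op 3: place BK@(0,3)
Op 4: place WQ@(0,0)
Op 5: place BQ@(5,1)
Per-piece attacks for W:
  WQ@(0,0): attacks (0,1) (0,2) (0,3) (1,0) (2,0) (3,0) (4,0) (5,0) (1,1) (2,2) (3,3) (4,4) (5,5) [ray(0,1) blocked at (0,3)]
W attacks (3,0): yes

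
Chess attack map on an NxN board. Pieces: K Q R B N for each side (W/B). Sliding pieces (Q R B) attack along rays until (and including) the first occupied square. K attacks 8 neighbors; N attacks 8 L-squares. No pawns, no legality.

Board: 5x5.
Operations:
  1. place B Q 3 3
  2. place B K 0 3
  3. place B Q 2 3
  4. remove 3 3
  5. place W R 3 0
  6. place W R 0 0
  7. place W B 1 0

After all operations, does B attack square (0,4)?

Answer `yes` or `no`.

Answer: yes

Derivation:
Op 1: place BQ@(3,3)
Op 2: place BK@(0,3)
Op 3: place BQ@(2,3)
Op 4: remove (3,3)
Op 5: place WR@(3,0)
Op 6: place WR@(0,0)
Op 7: place WB@(1,0)
Per-piece attacks for B:
  BK@(0,3): attacks (0,4) (0,2) (1,3) (1,4) (1,2)
  BQ@(2,3): attacks (2,4) (2,2) (2,1) (2,0) (3,3) (4,3) (1,3) (0,3) (3,4) (3,2) (4,1) (1,4) (1,2) (0,1) [ray(-1,0) blocked at (0,3)]
B attacks (0,4): yes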